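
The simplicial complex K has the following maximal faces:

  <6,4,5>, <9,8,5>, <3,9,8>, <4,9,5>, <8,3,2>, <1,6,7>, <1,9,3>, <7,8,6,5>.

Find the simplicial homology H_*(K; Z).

H_0 = Z,  H_1 = Z,  H_2 = 0,  H_3 = 0.

Order the vertices as 1 < 2 < 3 < 4 < 5 < 6 < 7 < 8 < 9. Listing each simplex with vertices in this order, K has dimension 3 with simplices:

  0-simplices (9): [1], [2], [3], [4], [5], [6], [7], [8], [9]
  1-simplices (19): [1,3], [1,6], [1,7], [1,9], [2,3], [2,8], [3,8], [3,9], [4,5], [4,6], [4,9], [5,6], [5,7], [5,8], [5,9], [6,7], [6,8], [7,8], [8,9]
  2-simplices (11): [1,3,9], [1,6,7], [2,3,8], [3,8,9], [4,5,6], [4,5,9], [5,6,7], [5,6,8], [5,7,8], [5,8,9], [6,7,8]
  3-simplices (1): [5,6,7,8]

Hence C_0 ≅ Z^9, C_1 ≅ Z^19, C_2 ≅ Z^11, C_3 ≅ Z^1.

∂_1: C_1 → C_0 is given by ∂[p,q] = [q] − [p]. For instance
  ∂[1,6] = [6] − [1].
This gives a 9×19 integer matrix of rank 8; reducing to Smith normal form yields diagonal entries (1,1,1,1,1,1,1,1).

The boundary map ∂_2: C_2 → C_1 sends each 2-simplex [p,q,r] to [q,r] − [p,r] + [p,q]. For instance
  ∂[3,8,9] = [8,9] − [3,9] + [3,8],
  ∂[6,7,8] = [7,8] − [6,8] + [6,7].
As a 19×11 matrix over Z this has rank 10, with invariant factors (1,1,1,1,1,1,1,1,1,1).

Boundary ∂_3: C_3 → C_2 sends each 3-simplex σ to the alternating sum Σ_i (−1)^i (σ with its i-th vertex removed). For instance
  ∂[5,6,7,8] = [6,7,8] − [5,7,8] + [5,6,8] − [5,6,7].
This gives a 11×1 integer matrix of rank 1; reducing to Smith normal form yields diagonal entries (1).

From H_k ≅ ker(∂_k) / im(∂_{k+1}) we obtain:

  H_0: rank C_0 − rank ∂_1 = 9 − 8 = 1, and the invariant factors of ∂_1 are all 1, so H_0 ≅ Z.
  H_1: rank ker ∂_1 − rank ∂_2 = (19 − 8) − 10 = 1, and the invariant factors of ∂_2 are all 1, so H_1 ≅ Z.
  H_2: rank ker ∂_2 − rank ∂_3 = (11 − 10) − 1 = 0, and the invariant factors of ∂_3 are all 1, so H_2 ≅ 0.
  H_3: rank ker ∂_3 − rank ∂_4 = (1 − 1) − 0 = 0, and there is no ∂_4, so H_3 ≅ 0.

As a check, the Euler characteristic is 9 − 19 + 11 − 1 = 0, which agrees with 1 − 1 + 0 − 0 = 0.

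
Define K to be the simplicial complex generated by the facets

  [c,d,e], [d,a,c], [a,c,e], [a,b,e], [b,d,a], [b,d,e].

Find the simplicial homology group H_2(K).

Order the vertices as a < b < c < d < e. Listing each simplex with vertices in this order, K has dimension 2 with simplices:

  0-simplices (5): a, b, c, d, e
  1-simplices (9): ab, ac, ad, ae, bd, be, cd, ce, de
  2-simplices (6): abd, abe, acd, ace, bde, cde

so the chain groups are C_0 ≅ Z^5, C_1 ≅ Z^9, C_2 ≅ Z^6.

∂_1: C_1 → C_0 is given by ∂[p,q] = [q] − [p].
The 5×9 boundary matrix has rank 4 and Smith normal form diag(1,1,1,1).

Boundary ∂_2: C_2 → C_1 sends each 2-simplex [p,q,r] to [q,r] − [p,r] + [p,q]. For instance
  ∂cde = de − ce + cd,
  ∂acd = cd − ad + ac.
The 9×6 boundary matrix has rank 5 and Smith normal form diag(1,1,1,1,1).

From H_k ≅ ker(∂_k) / im(∂_{k+1}) we obtain:

  H_2: rank ker ∂_2 − rank ∂_3 = (6 − 5) − 0 = 1, and there is no ∂_3, so H_2 ≅ Z.

H_2 ≅ Z.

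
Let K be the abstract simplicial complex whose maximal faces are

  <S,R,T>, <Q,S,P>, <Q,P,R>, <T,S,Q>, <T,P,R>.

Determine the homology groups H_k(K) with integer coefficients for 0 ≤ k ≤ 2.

We work with the vertex ordering P < Q < R < S < T. The simplices of K, each written with vertices in increasing order, are:

  0-simplices (5): P, Q, R, S, T
  1-simplices (10): PQ, PR, PS, PT, QR, QS, QT, RS, RT, ST
  2-simplices (5): PQR, PQS, PRT, QST, RST

giving chain groups C_0 ≅ Z^5, C_1 ≅ Z^10, C_2 ≅ Z^5.

∂_1: C_1 → C_0 is given by ∂[p,q] = [q] − [p]. For instance
  ∂PS = S − P.
The resulting 5×10 matrix has rank 4, and its Smith normal form has invariant factors (1,1,1,1).

Boundary ∂_2: C_2 → C_1 sends each 2-simplex [p,q,r] to [q,r] − [p,r] + [p,q]. For instance
  ∂PQR = QR − PR + PQ,
  ∂PRT = RT − PT + PR.
The resulting 10×5 matrix has rank 5, and its Smith normal form has invariant factors (1,1,1,1,1).

Now H_k = ker ∂_k / im ∂_{k+1}, so:

  H_0: rank C_0 − rank ∂_1 = 5 − 4 = 1, and the invariant factors of ∂_1 are all 1, so H_0 = Z.
  H_1: rank ker ∂_1 − rank ∂_2 = (10 − 4) − 5 = 1, and the invariant factors of ∂_2 are all 1, so H_1 = Z.
  H_2: rank ker ∂_2 − rank ∂_3 = (5 − 5) − 0 = 0, and there is no ∂_3, so H_2 = 0.

As a check, the Euler characteristic is 5 − 10 + 5 = 0, which agrees with 1 − 1 + 0 = 0.
(K is a triangulation of the Möbius band.)

H_0 = Z,  H_1 = Z,  H_2 = 0.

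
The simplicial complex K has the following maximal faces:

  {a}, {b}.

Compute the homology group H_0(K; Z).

Order the vertices as a < b. Listing each simplex with vertices in this order, K has dimension 0 with simplices:

  0-simplices (2): a, b

giving chain groups C_0 ≅ Z^2.

Now H_k = ker ∂_k / im ∂_{k+1}, so:

  H_0: rank C_0 − rank ∂_1 = 2 − 0 = 2, and there is no ∂_1, so H_0 ≅ Z^2.

H_0 ≅ Z^2.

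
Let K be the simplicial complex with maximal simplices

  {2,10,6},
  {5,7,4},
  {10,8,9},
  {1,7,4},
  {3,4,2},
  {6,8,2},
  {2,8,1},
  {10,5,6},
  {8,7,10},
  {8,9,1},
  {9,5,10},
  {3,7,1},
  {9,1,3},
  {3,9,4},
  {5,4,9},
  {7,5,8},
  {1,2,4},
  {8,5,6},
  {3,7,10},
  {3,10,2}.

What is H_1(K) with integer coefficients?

H_1 = Z ⊕ Z/2.

Fix the vertex order 1 < 2 < 3 < 4 < 5 < 6 < 7 < 8 < 9 < 10 and write every simplex with vertices in increasing order. Then dim K = 2 and the simplices of K are:

  0-simplices (10): [1], [2], [3], [4], [5], [6], [7], [8], [9], [10]
  1-simplices (30): (30 of them)
  2-simplices (20): (20 of them)

giving chain groups C_0 ≅ Z^10, C_1 ≅ Z^30, C_2 ≅ Z^20.

Boundary ∂_1: C_1 → C_0 maps an edge to its endpoints' difference, ∂[p,q] = q − p. For instance
  ∂[7,10] = [10] − [7].
This gives a 10×30 integer matrix of rank 9; reducing to Smith normal form yields diagonal entries (1,1,1,1,1,1,1,1,1).

The boundary map ∂_2: C_2 → C_1 maps a triangle to the signed sum of its edges. For instance
  ∂[5,6,10] = [6,10] − [5,10] + [5,6],
  ∂[3,4,9] = [4,9] − [3,9] + [3,4].
The 30×20 boundary matrix has rank 20 and Smith normal form diag(1,1,1,1,1,1,1,1,1,1,1,1,1,1,1,1,1,1,1,2).

Computing H_k = (kernel of ∂_k) / (image of ∂_{k+1}):

  H_1: rank ker ∂_1 − rank ∂_2 = (30 − 9) − 20 = 1, and ∂_2 has invariant factor 2 > 1, so H_1 = Z ⊕ Z/2.

(K is a triangulation of the Klein bottle.)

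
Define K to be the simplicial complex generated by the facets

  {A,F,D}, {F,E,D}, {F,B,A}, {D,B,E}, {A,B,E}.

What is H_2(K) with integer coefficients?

H_2 ≅ 0.

We work with the vertex ordering A < B < D < E < F. The simplices of K, each written with vertices in increasing order, are:

  0-simplices (5): A, B, D, E, F
  1-simplices (10): AB, AD, AE, AF, BD, BE, BF, DE, DF, EF
  2-simplices (5): ABE, ABF, ADF, BDE, DEF

giving chain groups C_0 ≅ Z^5, C_1 ≅ Z^10, C_2 ≅ Z^5.

∂_1: C_1 → C_0 sends each edge [p,q] (with p < q) to q − p. For instance
  ∂DE = E − D.
This gives a 5×10 integer matrix of rank 4; reducing to Smith normal form yields diagonal entries (1,1,1,1).

Boundary ∂_2: C_2 → C_1 maps a triangle to the signed sum of its edges. For instance
  ∂ADF = DF − AF + AD,
  ∂ABE = BE − AE + AB.
The 10×5 boundary matrix has rank 5 and Smith normal form diag(1,1,1,1,1).

Reading off H_k = ker ∂_k / im ∂_{k+1}:

  H_2: rank ker ∂_2 − rank ∂_3 = (5 − 5) − 0 = 0, and there is no ∂_3, so H_2 = 0.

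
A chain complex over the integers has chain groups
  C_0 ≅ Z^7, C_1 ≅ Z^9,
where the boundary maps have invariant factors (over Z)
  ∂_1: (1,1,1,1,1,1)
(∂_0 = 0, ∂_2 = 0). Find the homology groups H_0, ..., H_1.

H_0 = Z,  H_1 = Z^3.

H_0: b_0 = 7 − 0 − 6 = 1; torsion from ∂_1 factors > 1: none. So H_0 = Z.
H_1: b_1 = 9 − 6 − 0 = 3; torsion from ∂_2 factors > 1: none. So H_1 = Z^3.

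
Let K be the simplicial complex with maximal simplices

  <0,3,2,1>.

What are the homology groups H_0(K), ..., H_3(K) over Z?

H_0 = Z,  H_1 = 0,  H_2 = 0,  H_3 = 0.

Fix the vertex order 0 < 1 < 2 < 3 and write every simplex with vertices in increasing order. Then dim K = 3 and the simplices of K are:

  0-simplices (4): [0], [1], [2], [3]
  1-simplices (6): [0,1], [0,2], [0,3], [1,2], [1,3], [2,3]
  2-simplices (4): [0,1,2], [0,1,3], [0,2,3], [1,2,3]
  3-simplices (1): [0,1,2,3]

giving chain groups C_0 ≅ Z^4, C_1 ≅ Z^6, C_2 ≅ Z^4, C_3 ≅ Z^1.

∂_1: C_1 → C_0 is given by ∂[p,q] = [q] − [p]. For instance
  ∂[2,3] = [3] − [2].
This gives a 4×6 integer matrix of rank 3; reducing to Smith normal form yields diagonal entries (1,1,1).

Boundary ∂_2: C_2 → C_1 maps a triangle to the signed sum of its edges. For instance
  ∂[0,2,3] = [2,3] − [0,3] + [0,2],
  ∂[0,1,3] = [1,3] − [0,3] + [0,1].
The resulting 6×4 matrix has rank 3, and its Smith normal form has invariant factors (1,1,1).

∂_3: C_3 → C_2 sends each 3-simplex σ to the alternating sum Σ_i (−1)^i (σ with its i-th vertex removed). For instance
  ∂[0,1,2,3] = [1,2,3] − [0,2,3] + [0,1,3] − [0,1,2].
The resulting 4×1 matrix has rank 1, and its Smith normal form has invariant factors (1).

From H_k ≅ ker(∂_k) / im(∂_{k+1}) we obtain:

  H_0: rank C_0 − rank ∂_1 = 4 − 3 = 1, and the invariant factors of ∂_1 are all 1, so H_0 = Z.
  H_1: rank ker ∂_1 − rank ∂_2 = (6 − 3) − 3 = 0, and the invariant factors of ∂_2 are all 1, so H_1 = 0.
  H_2: rank ker ∂_2 − rank ∂_3 = (4 − 3) − 1 = 0, and the invariant factors of ∂_3 are all 1, so H_2 = 0.
  H_3: rank ker ∂_3 − rank ∂_4 = (1 − 1) − 0 = 0, and there is no ∂_4, so H_3 = 0.

As a check, the Euler characteristic is 4 − 6 + 4 − 1 = 1, which agrees with 1 − 0 + 0 − 0 = 1.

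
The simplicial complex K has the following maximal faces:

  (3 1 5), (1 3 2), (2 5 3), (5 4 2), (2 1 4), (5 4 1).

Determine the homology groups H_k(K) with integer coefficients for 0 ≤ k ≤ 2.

Order the vertices as 1 < 2 < 3 < 4 < 5. Listing each simplex with vertices in this order, K has dimension 2 with simplices:

  0-simplices (5): [1], [2], [3], [4], [5]
  1-simplices (9): [1,2], [1,3], [1,4], [1,5], [2,3], [2,4], [2,5], [3,5], [4,5]
  2-simplices (6): [1,2,3], [1,2,4], [1,3,5], [1,4,5], [2,3,5], [2,4,5]

so the chain groups are C_0 ≅ Z^5, C_1 ≅ Z^9, C_2 ≅ Z^6.

∂_1: C_1 → C_0 sends each edge [p,q] (with p < q) to q − p. For instance
  ∂[2,5] = [5] − [2].
This gives a 5×9 integer matrix of rank 4; reducing to Smith normal form yields diagonal entries (1,1,1,1).

The boundary map ∂_2: C_2 → C_1 sends each 2-simplex [p,q,r] to [q,r] − [p,r] + [p,q]. For instance
  ∂[1,3,5] = [3,5] − [1,5] + [1,3],
  ∂[1,2,4] = [2,4] − [1,4] + [1,2].
The resulting 9×6 matrix has rank 5, and its Smith normal form has invariant factors (1,1,1,1,1).

Reading off H_k = ker ∂_k / im ∂_{k+1}:

  H_0: rank C_0 − rank ∂_1 = 5 − 4 = 1, and the invariant factors of ∂_1 are all 1, so H_0 = Z.
  H_1: rank ker ∂_1 − rank ∂_2 = (9 − 4) − 5 = 0, and the invariant factors of ∂_2 are all 1, so H_1 = 0.
  H_2: rank ker ∂_2 − rank ∂_3 = (6 − 5) − 0 = 1, and there is no ∂_3, so H_2 = Z.

H_0 = Z,  H_1 = 0,  H_2 = Z.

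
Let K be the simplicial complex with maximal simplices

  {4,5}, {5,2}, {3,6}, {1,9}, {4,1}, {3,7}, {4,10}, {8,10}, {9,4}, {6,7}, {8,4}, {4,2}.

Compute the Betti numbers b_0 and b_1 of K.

We work with the vertex ordering 1 < 2 < 3 < 4 < 5 < 6 < 7 < 8 < 9 < 10. The simplices of K, each written with vertices in increasing order, are:

  0-simplices (10): [1], [2], [3], [4], [5], [6], [7], [8], [9], [10]
  1-simplices (12): [1,4], [1,9], [2,4], [2,5], [3,6], [3,7], [4,5], [4,8], [4,9], [4,10], [6,7], [8,10]

Hence C_0 ≅ Z^10, C_1 ≅ Z^12.

∂_1: C_1 → C_0 is given by ∂[p,q] = [q] − [p].
The 10×12 boundary matrix has rank 8 and Smith normal form diag(1,1,1,1,1,1,1,1).

Now H_k = ker ∂_k / im ∂_{k+1}, so:

  H_0: rank C_0 − rank ∂_1 = 10 − 8 = 2, and the invariant factors of ∂_1 are all 1, so H_0 ≅ Z^2.
  H_1: rank ker ∂_1 − rank ∂_2 = (12 − 8) − 0 = 4, and there is no ∂_2, so H_1 ≅ Z^4.

(K is a triangulation of the disjoint union of a wedge of 3 circles and the circle S^1.)

Hence the Betti numbers are b_0 = 2, b_1 = 4.

b_0 = 2, b_1 = 4.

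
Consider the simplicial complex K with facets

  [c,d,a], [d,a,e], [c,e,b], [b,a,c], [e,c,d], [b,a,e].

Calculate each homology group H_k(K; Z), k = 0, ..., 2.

We work with the vertex ordering a < b < c < d < e. The simplices of K, each written with vertices in increasing order, are:

  0-simplices (5): a, b, c, d, e
  1-simplices (9): ab, ac, ad, ae, bc, be, cd, ce, de
  2-simplices (6): abc, abe, acd, ade, bce, cde

so the chain groups are C_0 ≅ Z^5, C_1 ≅ Z^9, C_2 ≅ Z^6.

Boundary ∂_1: C_1 → C_0 sends each edge [p,q] (with p < q) to q − p.
As a 5×9 matrix over Z this has rank 4, with invariant factors (1,1,1,1).

∂_2: C_2 → C_1 sends each 2-simplex [p,q,r] to [q,r] − [p,r] + [p,q]. For instance
  ∂bce = ce − be + bc,
  ∂ade = de − ae + ad.
The resulting 9×6 matrix has rank 5, and its Smith normal form has invariant factors (1,1,1,1,1).

From H_k ≅ ker(∂_k) / im(∂_{k+1}) we obtain:

  H_0: rank C_0 − rank ∂_1 = 5 − 4 = 1, and the invariant factors of ∂_1 are all 1, so H_0 ≅ Z.
  H_1: rank ker ∂_1 − rank ∂_2 = (9 − 4) − 5 = 0, and the invariant factors of ∂_2 are all 1, so H_1 ≅ 0.
  H_2: rank ker ∂_2 − rank ∂_3 = (6 − 5) − 0 = 1, and there is no ∂_3, so H_2 ≅ Z.

H_0 ≅ Z,  H_1 = 0,  H_2 ≅ Z.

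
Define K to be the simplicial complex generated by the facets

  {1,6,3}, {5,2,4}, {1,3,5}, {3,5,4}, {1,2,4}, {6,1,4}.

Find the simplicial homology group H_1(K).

H_1 ≅ Z.

We work with the vertex ordering 1 < 2 < 3 < 4 < 5 < 6. The simplices of K, each written with vertices in increasing order, are:

  0-simplices (6): [1], [2], [3], [4], [5], [6]
  1-simplices (12): [1,2], [1,3], [1,4], [1,5], [1,6], [2,4], [2,5], [3,4], [3,5], [3,6], [4,5], [4,6]
  2-simplices (6): [1,2,4], [1,3,5], [1,3,6], [1,4,6], [2,4,5], [3,4,5]

Hence C_0 ≅ Z^6, C_1 ≅ Z^12, C_2 ≅ Z^6.

The boundary map ∂_1: C_1 → C_0 sends each edge [p,q] (with p < q) to q − p.
As a 6×12 matrix over Z this has rank 5, with invariant factors (1,1,1,1,1).

The boundary map ∂_2: C_2 → C_1 maps a triangle to the signed sum of its edges. For instance
  ∂[1,2,4] = [2,4] − [1,4] + [1,2],
  ∂[1,3,6] = [3,6] − [1,6] + [1,3].
This gives a 12×6 integer matrix of rank 6; reducing to Smith normal form yields diagonal entries (1,1,1,1,1,1).

Computing H_k = (kernel of ∂_k) / (image of ∂_{k+1}):

  H_1: rank ker ∂_1 − rank ∂_2 = (12 − 5) − 6 = 1, and the invariant factors of ∂_2 are all 1, so H_1 ≅ Z.

(K is a triangulation of the cylinder S^1 x I.)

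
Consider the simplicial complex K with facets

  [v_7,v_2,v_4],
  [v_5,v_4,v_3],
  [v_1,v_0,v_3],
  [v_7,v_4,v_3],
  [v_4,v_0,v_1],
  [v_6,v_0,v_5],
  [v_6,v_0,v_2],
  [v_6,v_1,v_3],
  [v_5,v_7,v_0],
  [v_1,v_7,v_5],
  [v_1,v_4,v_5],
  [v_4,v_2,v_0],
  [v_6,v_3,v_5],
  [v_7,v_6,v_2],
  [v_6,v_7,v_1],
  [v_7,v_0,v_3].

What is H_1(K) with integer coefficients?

H_1 ≅ Z^2.

Fix the vertex order v_0 < v_1 < v_2 < v_3 < v_4 < v_5 < v_6 < v_7 and write every simplex with vertices in increasing order. Then dim K = 2 and the simplices of K are:

  0-simplices (8): [v_0], [v_1], [v_2], [v_3], [v_4], [v_5], [v_6], [v_7]
  1-simplices (24): (24 of them)
  2-simplices (16): (16 of them)

so the chain groups are C_0 ≅ Z^8, C_1 ≅ Z^24, C_2 ≅ Z^16.

The boundary map ∂_1: C_1 → C_0 sends each edge [p,q] (with p < q) to q − p.
The 8×24 boundary matrix has rank 7 and Smith normal form diag(1,1,1,1,1,1,1).

The boundary map ∂_2: C_2 → C_1 maps a triangle to the signed sum of its edges. For instance
  ∂[v_3,v_4,v_5] = [v_4,v_5] − [v_3,v_5] + [v_3,v_4],
  ∂[v_2,v_4,v_7] = [v_4,v_7] − [v_2,v_7] + [v_2,v_4].
This gives a 24×16 integer matrix of rank 15; reducing to Smith normal form yields diagonal entries (1,1,1,1,1,1,1,1,1,1,1,1,1,1,1).

Now H_k = ker ∂_k / im ∂_{k+1}, so:

  H_1: rank ker ∂_1 − rank ∂_2 = (24 − 7) − 15 = 2, and the invariant factors of ∂_2 are all 1, so H_1 ≅ Z^2.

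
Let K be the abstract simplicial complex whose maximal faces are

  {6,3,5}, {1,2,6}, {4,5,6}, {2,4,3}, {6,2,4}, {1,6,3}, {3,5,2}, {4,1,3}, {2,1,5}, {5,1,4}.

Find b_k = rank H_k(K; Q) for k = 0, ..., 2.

b_0 = 1, b_1 = 0, b_2 = 0.

Order the vertices as 1 < 2 < 3 < 4 < 5 < 6. Listing each simplex with vertices in this order, K has dimension 2 with simplices:

  0-simplices (6): [1], [2], [3], [4], [5], [6]
  1-simplices (15): [1,2], [1,3], [1,4], [1,5], [1,6], [2,3], [2,4], [2,5], [2,6], [3,4], [3,5], [3,6], [4,5], [4,6], [5,6]
  2-simplices (10): [1,2,5], [1,2,6], [1,3,4], [1,3,6], [1,4,5], [2,3,4], [2,3,5], [2,4,6], [3,5,6], [4,5,6]

so the chain groups are C_0 ≅ Z^6, C_1 ≅ Z^15, C_2 ≅ Z^10.

The boundary map ∂_1: C_1 → C_0 maps an edge to its endpoints' difference, ∂[p,q] = q − p.
The resulting 6×15 matrix has rank 5, and its Smith normal form has invariant factors (1,1,1,1,1).

Boundary ∂_2: C_2 → C_1 maps a triangle to the signed sum of its edges. For instance
  ∂[1,3,6] = [3,6] − [1,6] + [1,3],
  ∂[1,4,5] = [4,5] − [1,5] + [1,4].
As a 15×10 matrix over Z this has rank 10, with invariant factors (1,1,1,1,1,1,1,1,1,2).

From H_k ≅ ker(∂_k) / im(∂_{k+1}) we obtain:

  H_0: rank C_0 − rank ∂_1 = 6 − 5 = 1, and the invariant factors of ∂_1 are all 1, so H_0 ≅ Z.
  H_1: rank ker ∂_1 − rank ∂_2 = (15 − 5) − 10 = 0, and ∂_2 has invariant factor 2 > 1, so H_1 ≅ Z/2Z.
  H_2: rank ker ∂_2 − rank ∂_3 = (10 − 10) − 0 = 0, and there is no ∂_3, so H_2 ≅ 0.

As a check, the Euler characteristic is 6 − 15 + 10 = 1, which agrees with 1 − 0 + 0 = 1.

Hence the Betti numbers are b_0 = 1, b_1 = 0, b_2 = 0.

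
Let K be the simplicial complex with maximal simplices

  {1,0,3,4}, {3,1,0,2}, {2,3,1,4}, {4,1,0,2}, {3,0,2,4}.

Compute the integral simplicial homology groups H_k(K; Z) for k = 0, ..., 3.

H_0 ≅ Z,  H_1 = 0,  H_2 = 0,  H_3 ≅ Z.

Order the vertices as 0 < 1 < 2 < 3 < 4. Listing each simplex with vertices in this order, K has dimension 3 with simplices:

  0-simplices (5): [0], [1], [2], [3], [4]
  1-simplices (10): [0,1], [0,2], [0,3], [0,4], [1,2], [1,3], [1,4], [2,3], [2,4], [3,4]
  2-simplices (10): [0,1,2], [0,1,3], [0,1,4], [0,2,3], [0,2,4], [0,3,4], [1,2,3], [1,2,4], [1,3,4], [2,3,4]
  3-simplices (5): [0,1,2,3], [0,1,2,4], [0,1,3,4], [0,2,3,4], [1,2,3,4]

giving chain groups C_0 ≅ Z^5, C_1 ≅ Z^10, C_2 ≅ Z^10, C_3 ≅ Z^5.

The boundary map ∂_1: C_1 → C_0 maps an edge to its endpoints' difference, ∂[p,q] = q − p. For instance
  ∂[0,3] = [3] − [0].
As a 5×10 matrix over Z this has rank 4, with invariant factors (1,1,1,1).

The boundary map ∂_2: C_2 → C_1 sends each 2-simplex [p,q,r] to [q,r] − [p,r] + [p,q]. For instance
  ∂[1,3,4] = [3,4] − [1,4] + [1,3],
  ∂[0,2,4] = [2,4] − [0,4] + [0,2].
As a 10×10 matrix over Z this has rank 6, with invariant factors (1,1,1,1,1,1).

∂_3: C_3 → C_2 sends each 3-simplex σ to the alternating sum Σ_i (−1)^i (σ with its i-th vertex removed). For instance
  ∂[0,1,2,4] = [1,2,4] − [0,2,4] + [0,1,4] − [0,1,2],
  ∂[0,1,3,4] = [1,3,4] − [0,3,4] + [0,1,4] − [0,1,3].
The 10×5 boundary matrix has rank 4 and Smith normal form diag(1,1,1,1).

From H_k ≅ ker(∂_k) / im(∂_{k+1}) we obtain:

  H_0: rank C_0 − rank ∂_1 = 5 − 4 = 1, and the invariant factors of ∂_1 are all 1, so H_0 = Z.
  H_1: rank ker ∂_1 − rank ∂_2 = (10 − 4) − 6 = 0, and the invariant factors of ∂_2 are all 1, so H_1 = 0.
  H_2: rank ker ∂_2 − rank ∂_3 = (10 − 6) − 4 = 0, and the invariant factors of ∂_3 are all 1, so H_2 = 0.
  H_3: rank ker ∂_3 − rank ∂_4 = (5 − 4) − 0 = 1, and there is no ∂_4, so H_3 = Z.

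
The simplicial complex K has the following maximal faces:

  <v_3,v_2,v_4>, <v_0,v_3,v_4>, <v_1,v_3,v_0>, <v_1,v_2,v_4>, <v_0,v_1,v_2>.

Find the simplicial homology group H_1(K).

Fix the vertex order v_0 < v_1 < v_2 < v_3 < v_4 and write every simplex with vertices in increasing order. Then dim K = 2 and the simplices of K are:

  0-simplices (5): [v_0], [v_1], [v_2], [v_3], [v_4]
  1-simplices (10): [v_0,v_1], [v_0,v_2], [v_0,v_3], [v_0,v_4], [v_1,v_2], [v_1,v_3], [v_1,v_4], [v_2,v_3], [v_2,v_4], [v_3,v_4]
  2-simplices (5): [v_0,v_1,v_2], [v_0,v_1,v_3], [v_0,v_3,v_4], [v_1,v_2,v_4], [v_2,v_3,v_4]

giving chain groups C_0 ≅ Z^5, C_1 ≅ Z^10, C_2 ≅ Z^5.

Boundary ∂_1: C_1 → C_0 is given by ∂[p,q] = [q] − [p]. For instance
  ∂[v_0,v_3] = [v_3] − [v_0].
The resulting 5×10 matrix has rank 4, and its Smith normal form has invariant factors (1,1,1,1).

The boundary map ∂_2: C_2 → C_1 sends each 2-simplex [p,q,r] to [q,r] − [p,r] + [p,q]. For instance
  ∂[v_2,v_3,v_4] = [v_3,v_4] − [v_2,v_4] + [v_2,v_3],
  ∂[v_1,v_2,v_4] = [v_2,v_4] − [v_1,v_4] + [v_1,v_2].
This gives a 10×5 integer matrix of rank 5; reducing to Smith normal form yields diagonal entries (1,1,1,1,1).

Reading off H_k = ker ∂_k / im ∂_{k+1}:

  H_1: rank ker ∂_1 − rank ∂_2 = (10 − 4) − 5 = 1, and the invariant factors of ∂_2 are all 1, so H_1 ≅ Z.

H_1 ≅ Z.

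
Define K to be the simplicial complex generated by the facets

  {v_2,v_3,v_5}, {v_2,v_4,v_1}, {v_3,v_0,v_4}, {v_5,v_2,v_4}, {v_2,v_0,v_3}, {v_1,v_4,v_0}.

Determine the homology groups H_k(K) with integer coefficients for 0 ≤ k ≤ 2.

H_0 ≅ Z,  H_1 ≅ Z,  H_2 = 0.

Fix the vertex order v_0 < v_1 < v_2 < v_3 < v_4 < v_5 and write every simplex with vertices in increasing order. Then dim K = 2 and the simplices of K are:

  0-simplices (6): [v_0], [v_1], [v_2], [v_3], [v_4], [v_5]
  1-simplices (12): [v_0,v_1], [v_0,v_2], [v_0,v_3], [v_0,v_4], [v_1,v_2], [v_1,v_4], [v_2,v_3], [v_2,v_4], [v_2,v_5], [v_3,v_4], [v_3,v_5], [v_4,v_5]
  2-simplices (6): [v_0,v_1,v_4], [v_0,v_2,v_3], [v_0,v_3,v_4], [v_1,v_2,v_4], [v_2,v_3,v_5], [v_2,v_4,v_5]

Hence C_0 ≅ Z^6, C_1 ≅ Z^12, C_2 ≅ Z^6.

∂_1: C_1 → C_0 maps an edge to its endpoints' difference, ∂[p,q] = q − p. For instance
  ∂[v_3,v_5] = [v_5] − [v_3].
As a 6×12 matrix over Z this has rank 5, with invariant factors (1,1,1,1,1).

Boundary ∂_2: C_2 → C_1 acts by ∂[p,q,r] = [q,r] − [p,r] + [p,q]. For instance
  ∂[v_1,v_2,v_4] = [v_2,v_4] − [v_1,v_4] + [v_1,v_2],
  ∂[v_0,v_3,v_4] = [v_3,v_4] − [v_0,v_4] + [v_0,v_3].
The 12×6 boundary matrix has rank 6 and Smith normal form diag(1,1,1,1,1,1).

From H_k ≅ ker(∂_k) / im(∂_{k+1}) we obtain:

  H_0: rank C_0 − rank ∂_1 = 6 − 5 = 1, and the invariant factors of ∂_1 are all 1, so H_0 ≅ Z.
  H_1: rank ker ∂_1 − rank ∂_2 = (12 − 5) − 6 = 1, and the invariant factors of ∂_2 are all 1, so H_1 ≅ Z.
  H_2: rank ker ∂_2 − rank ∂_3 = (6 − 6) − 0 = 0, and there is no ∂_3, so H_2 ≅ 0.

As a check, the Euler characteristic is 6 − 12 + 6 = 0, which agrees with 1 − 1 + 0 = 0.
(K is a triangulation of the cylinder S^1 x I.)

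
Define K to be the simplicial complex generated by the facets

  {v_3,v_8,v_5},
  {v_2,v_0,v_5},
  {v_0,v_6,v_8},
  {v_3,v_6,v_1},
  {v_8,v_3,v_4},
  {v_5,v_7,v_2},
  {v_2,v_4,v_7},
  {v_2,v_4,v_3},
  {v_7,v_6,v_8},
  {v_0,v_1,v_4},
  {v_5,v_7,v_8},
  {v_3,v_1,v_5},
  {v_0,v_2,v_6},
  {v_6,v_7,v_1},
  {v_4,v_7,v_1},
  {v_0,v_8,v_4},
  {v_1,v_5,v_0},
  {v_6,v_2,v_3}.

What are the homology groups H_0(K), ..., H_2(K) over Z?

We work with the vertex ordering v_0 < v_1 < v_2 < v_3 < v_4 < v_5 < v_6 < v_7 < v_8. The simplices of K, each written with vertices in increasing order, are:

  0-simplices (9): [v_0], [v_1], [v_2], [v_3], [v_4], [v_5], [v_6], [v_7], [v_8]
  1-simplices (27): (27 of them)
  2-simplices (18): (18 of them)

giving chain groups C_0 ≅ Z^9, C_1 ≅ Z^27, C_2 ≅ Z^18.

Boundary ∂_1: C_1 → C_0 maps an edge to its endpoints' difference, ∂[p,q] = q − p. For instance
  ∂[v_5,v_7] = [v_7] − [v_5].
As a 9×27 matrix over Z this has rank 8, with invariant factors (1,1,1,1,1,1,1,1).

The boundary map ∂_2: C_2 → C_1 maps a triangle to the signed sum of its edges. For instance
  ∂[v_0,v_6,v_8] = [v_6,v_8] − [v_0,v_8] + [v_0,v_6],
  ∂[v_2,v_5,v_7] = [v_5,v_7] − [v_2,v_7] + [v_2,v_5].
The resulting 27×18 matrix has rank 17, and its Smith normal form has invariant factors (1,1,1,1,1,1,1,1,1,1,1,1,1,1,1,1,1).

From H_k ≅ ker(∂_k) / im(∂_{k+1}) we obtain:

  H_0: rank C_0 − rank ∂_1 = 9 − 8 = 1, and the invariant factors of ∂_1 are all 1, so H_0 = Z.
  H_1: rank ker ∂_1 − rank ∂_2 = (27 − 8) − 17 = 2, and the invariant factors of ∂_2 are all 1, so H_1 = Z^2.
  H_2: rank ker ∂_2 − rank ∂_3 = (18 − 17) − 0 = 1, and there is no ∂_3, so H_2 = Z.

H_0 = Z,  H_1 = Z^2,  H_2 = Z.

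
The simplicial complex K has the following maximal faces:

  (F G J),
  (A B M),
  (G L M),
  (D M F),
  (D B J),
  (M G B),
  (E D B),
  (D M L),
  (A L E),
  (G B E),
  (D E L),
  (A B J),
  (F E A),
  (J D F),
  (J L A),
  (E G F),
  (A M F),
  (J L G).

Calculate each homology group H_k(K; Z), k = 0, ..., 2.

Take the total order A < B < D < E < F < G < J < L < M on the vertex set. Then K (dimension 2) consists of the simplices:

  0-simplices (9): A, B, D, E, F, G, J, L, M
  1-simplices (27): AB, AE, AF, AJ, AL, AM, BD, BE, BG, BJ, BM, DE, DF, DJ, DL, DM, EF, EG, EL, FG, FJ, FM, GJ, GL, GM, JL, LM
  2-simplices (18): ABJ, ABM, AEF, AEL, AFM, AJL, BDE, BDJ, BEG, BGM, DEL, DFJ, DFM, DLM, EFG, FGJ, GJL, GLM

Hence C_0 ≅ Z^9, C_1 ≅ Z^27, C_2 ≅ Z^18.

The boundary map ∂_1: C_1 → C_0 is given by ∂[p,q] = [q] − [p].
The 9×27 boundary matrix has rank 8 and Smith normal form diag(1,1,1,1,1,1,1,1).

∂_2: C_2 → C_1 sends each 2-simplex [p,q,r] to [q,r] − [p,r] + [p,q]. For instance
  ∂BDE = DE − BE + BD,
  ∂DFM = FM − DM + DF.
As a 27×18 matrix over Z this has rank 17, with invariant factors (1,1,1,1,1,1,1,1,1,1,1,1,1,1,1,1,1).

From H_k ≅ ker(∂_k) / im(∂_{k+1}) we obtain:

  H_0: rank C_0 − rank ∂_1 = 9 − 8 = 1, and the invariant factors of ∂_1 are all 1, so H_0 = Z.
  H_1: rank ker ∂_1 − rank ∂_2 = (27 − 8) − 17 = 2, and the invariant factors of ∂_2 are all 1, so H_1 = Z^2.
  H_2: rank ker ∂_2 − rank ∂_3 = (18 − 17) − 0 = 1, and there is no ∂_3, so H_2 = Z.

As a check, the Euler characteristic is 9 − 27 + 18 = 0, which agrees with 1 − 2 + 1 = 0.
(K is a triangulation of the torus T^2.)

H_0 ≅ Z,  H_1 ≅ Z^2,  H_2 ≅ Z.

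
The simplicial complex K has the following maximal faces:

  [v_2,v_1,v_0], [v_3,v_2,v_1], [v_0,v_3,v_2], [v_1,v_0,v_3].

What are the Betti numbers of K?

Take the total order v_0 < v_1 < v_2 < v_3 on the vertex set. Then K (dimension 2) consists of the simplices:

  0-simplices (4): [v_0], [v_1], [v_2], [v_3]
  1-simplices (6): [v_0,v_1], [v_0,v_2], [v_0,v_3], [v_1,v_2], [v_1,v_3], [v_2,v_3]
  2-simplices (4): [v_0,v_1,v_2], [v_0,v_1,v_3], [v_0,v_2,v_3], [v_1,v_2,v_3]

Hence C_0 ≅ Z^4, C_1 ≅ Z^6, C_2 ≅ Z^4.

The boundary map ∂_1: C_1 → C_0 is given by ∂[p,q] = [q] − [p]. For instance
  ∂[v_0,v_3] = [v_3] − [v_0].
The resulting 4×6 matrix has rank 3, and its Smith normal form has invariant factors (1,1,1).

The boundary map ∂_2: C_2 → C_1 acts by ∂[p,q,r] = [q,r] − [p,r] + [p,q]. For instance
  ∂[v_0,v_1,v_2] = [v_1,v_2] − [v_0,v_2] + [v_0,v_1],
  ∂[v_0,v_1,v_3] = [v_1,v_3] − [v_0,v_3] + [v_0,v_1].
The 6×4 boundary matrix has rank 3 and Smith normal form diag(1,1,1).

Computing H_k = (kernel of ∂_k) / (image of ∂_{k+1}):

  H_0: rank C_0 − rank ∂_1 = 4 − 3 = 1, and the invariant factors of ∂_1 are all 1, so H_0 = Z.
  H_1: rank ker ∂_1 − rank ∂_2 = (6 − 3) − 3 = 0, and the invariant factors of ∂_2 are all 1, so H_1 = 0.
  H_2: rank ker ∂_2 − rank ∂_3 = (4 − 3) − 0 = 1, and there is no ∂_3, so H_2 = Z.

As a check, the Euler characteristic is 4 − 6 + 4 = 2, which agrees with 1 − 0 + 1 = 2.

Hence the Betti numbers are b_0 = 1, b_1 = 0, b_2 = 1.

b_0 = 1, b_1 = 0, b_2 = 1.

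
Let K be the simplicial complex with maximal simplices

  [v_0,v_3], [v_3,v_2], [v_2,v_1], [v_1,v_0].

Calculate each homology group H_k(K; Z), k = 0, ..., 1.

K has 4 vertices, 4 edges.
rank ∂_0 = 0, rank ∂_1 = 3 ⇒ b_0 = 4 − 0 − 3 = 1; all invariant factors of ∂_1 are 1 so no torsion. So H_0 ≅ Z.
rank ∂_1 = 3, rank ∂_2 = 0 ⇒ b_1 = 4 − 3 − 0 = 1. So H_1 ≅ Z.

H_0 = Z,  H_1 = Z.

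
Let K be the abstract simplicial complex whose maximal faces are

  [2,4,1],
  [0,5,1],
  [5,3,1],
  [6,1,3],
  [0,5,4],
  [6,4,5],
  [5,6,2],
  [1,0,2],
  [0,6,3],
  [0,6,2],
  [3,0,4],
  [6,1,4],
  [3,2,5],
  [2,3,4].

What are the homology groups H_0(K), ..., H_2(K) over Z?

K has 7 vertices, 21 edges, 14 triangles.
rank ∂_0 = 0, rank ∂_1 = 6 ⇒ b_0 = 7 − 0 − 6 = 1; all invariant factors of ∂_1 are 1 so no torsion. So H_0 = Z.
rank ∂_1 = 6, rank ∂_2 = 13 ⇒ b_1 = 21 − 6 − 13 = 2; all invariant factors of ∂_2 are 1 so no torsion. So H_1 = Z^2.
rank ∂_2 = 13, rank ∂_3 = 0 ⇒ b_2 = 14 − 13 − 0 = 1. So H_2 = Z.

H_0 ≅ Z,  H_1 ≅ Z^2,  H_2 ≅ Z.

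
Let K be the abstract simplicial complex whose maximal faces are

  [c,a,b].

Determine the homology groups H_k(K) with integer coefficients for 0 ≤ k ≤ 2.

We work with the vertex ordering a < b < c. The simplices of K, each written with vertices in increasing order, are:

  0-simplices (3): a, b, c
  1-simplices (3): ab, ac, bc
  2-simplices (1): abc

so the chain groups are C_0 ≅ Z^3, C_1 ≅ Z^3, C_2 ≅ Z^1.

Boundary ∂_1: C_1 → C_0 is given by ∂[p,q] = [q] − [p]. For instance
  ∂ab = b − a.
As a 3×3 matrix over Z this has rank 2, with invariant factors (1,1).

Boundary ∂_2: C_2 → C_1 acts by ∂[p,q,r] = [q,r] − [p,r] + [p,q]. For instance
  ∂abc = bc − ac + ab.
As a 3×1 matrix over Z this has rank 1, with invariant factors (1).

From H_k ≅ ker(∂_k) / im(∂_{k+1}) we obtain:

  H_0: rank C_0 − rank ∂_1 = 3 − 2 = 1, and the invariant factors of ∂_1 are all 1, so H_0 ≅ Z.
  H_1: rank ker ∂_1 − rank ∂_2 = (3 − 2) − 1 = 0, and the invariant factors of ∂_2 are all 1, so H_1 ≅ 0.
  H_2: rank ker ∂_2 − rank ∂_3 = (1 − 1) − 0 = 0, and there is no ∂_3, so H_2 ≅ 0.

H_0 = Z,  H_1 = 0,  H_2 = 0.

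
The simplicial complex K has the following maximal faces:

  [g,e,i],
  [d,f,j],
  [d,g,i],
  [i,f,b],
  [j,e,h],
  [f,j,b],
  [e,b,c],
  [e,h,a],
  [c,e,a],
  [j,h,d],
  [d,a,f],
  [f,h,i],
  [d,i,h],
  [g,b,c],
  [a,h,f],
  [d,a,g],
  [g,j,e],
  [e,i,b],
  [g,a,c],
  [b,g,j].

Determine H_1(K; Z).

H_1 ≅ Z × Z/2.

We work with the vertex ordering a < b < c < d < e < f < g < h < i < j. The simplices of K, each written with vertices in increasing order, are:

  0-simplices (10): a, b, c, d, e, f, g, h, i, j
  1-simplices (30): ac, ad, ae, af, ag, ah, bc, be, bf, bg, bi, bj, ce, cg, df, dg, dh, di, dj, eg, eh, ei, ej, fh, fi, fj, gi, gj, hi, hj
  2-simplices (20): ace, acg, adf, adg, aeh, afh, bce, bcg, bei, bfi, bfj, bgj, dfj, dgi, dhi, dhj, egi, egj, ehj, fhi

so the chain groups are C_0 ≅ Z^10, C_1 ≅ Z^30, C_2 ≅ Z^20.

The boundary map ∂_1: C_1 → C_0 is given by ∂[p,q] = [q] − [p]. For instance
  ∂be = e − b.
As a 10×30 matrix over Z this has rank 9, with invariant factors (1,1,1,1,1,1,1,1,1).

∂_2: C_2 → C_1 sends each 2-simplex [p,q,r] to [q,r] − [p,r] + [p,q]. For instance
  ∂bcg = cg − bg + bc,
  ∂aeh = eh − ah + ae.
This gives a 30×20 integer matrix of rank 20; reducing to Smith normal form yields diagonal entries (1,1,1,1,1,1,1,1,1,1,1,1,1,1,1,1,1,1,1,2).

Computing H_k = (kernel of ∂_k) / (image of ∂_{k+1}):

  H_1: rank ker ∂_1 − rank ∂_2 = (30 − 9) − 20 = 1, and ∂_2 has invariant factor 2 > 1, so H_1 ≅ Z × Z/2.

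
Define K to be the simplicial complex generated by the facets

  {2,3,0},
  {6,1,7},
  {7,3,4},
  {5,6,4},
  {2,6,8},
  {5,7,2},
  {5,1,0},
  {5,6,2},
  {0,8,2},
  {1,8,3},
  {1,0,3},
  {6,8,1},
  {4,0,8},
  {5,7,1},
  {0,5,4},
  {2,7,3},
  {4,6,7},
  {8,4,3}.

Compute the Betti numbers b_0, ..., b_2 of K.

K has 9 vertices, 27 edges, 18 triangles.
rank ∂_0 = 0, rank ∂_1 = 8 ⇒ b_0 = 9 − 0 − 8 = 1; all invariant factors of ∂_1 are 1 so no torsion. So H_0 = Z.
rank ∂_1 = 8, rank ∂_2 = 18 ⇒ b_1 = 27 − 8 − 18 = 1; ∂_2 has invariant factor(s) [2] giving torsion. So H_1 = Z ⊕ Z/2Z.
rank ∂_2 = 18, rank ∂_3 = 0 ⇒ b_2 = 18 − 18 − 0 = 0. So H_2 = 0.

b_0 = 1, b_1 = 1, b_2 = 0.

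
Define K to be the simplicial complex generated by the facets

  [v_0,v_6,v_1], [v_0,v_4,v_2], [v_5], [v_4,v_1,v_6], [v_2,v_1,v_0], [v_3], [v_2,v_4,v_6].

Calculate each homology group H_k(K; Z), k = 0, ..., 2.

K has 7 vertices, 10 edges, 5 triangles.
rank ∂_0 = 0, rank ∂_1 = 4 ⇒ b_0 = 7 − 0 − 4 = 3; all invariant factors of ∂_1 are 1 so no torsion. So H_0 ≅ Z^3.
rank ∂_1 = 4, rank ∂_2 = 5 ⇒ b_1 = 10 − 4 − 5 = 1; all invariant factors of ∂_2 are 1 so no torsion. So H_1 ≅ Z.
rank ∂_2 = 5, rank ∂_3 = 0 ⇒ b_2 = 5 − 5 − 0 = 0. So H_2 ≅ 0.

H_0 ≅ Z^3,  H_1 ≅ Z,  H_2 = 0.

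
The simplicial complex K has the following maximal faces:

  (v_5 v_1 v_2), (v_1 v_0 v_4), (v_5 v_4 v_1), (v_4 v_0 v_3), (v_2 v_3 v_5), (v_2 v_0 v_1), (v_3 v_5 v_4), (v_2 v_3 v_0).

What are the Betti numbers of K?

Fix the vertex order v_0 < v_1 < v_2 < v_3 < v_4 < v_5 and write every simplex with vertices in increasing order. Then dim K = 2 and the simplices of K are:

  0-simplices (6): [v_0], [v_1], [v_2], [v_3], [v_4], [v_5]
  1-simplices (12): [v_0,v_1], [v_0,v_2], [v_0,v_3], [v_0,v_4], [v_1,v_2], [v_1,v_4], [v_1,v_5], [v_2,v_3], [v_2,v_5], [v_3,v_4], [v_3,v_5], [v_4,v_5]
  2-simplices (8): [v_0,v_1,v_2], [v_0,v_1,v_4], [v_0,v_2,v_3], [v_0,v_3,v_4], [v_1,v_2,v_5], [v_1,v_4,v_5], [v_2,v_3,v_5], [v_3,v_4,v_5]

so the chain groups are C_0 ≅ Z^6, C_1 ≅ Z^12, C_2 ≅ Z^8.

The boundary map ∂_1: C_1 → C_0 is given by ∂[p,q] = [q] − [p]. For instance
  ∂[v_3,v_5] = [v_5] − [v_3].
The 6×12 boundary matrix has rank 5 and Smith normal form diag(1,1,1,1,1).

∂_2: C_2 → C_1 acts by ∂[p,q,r] = [q,r] − [p,r] + [p,q]. For instance
  ∂[v_0,v_2,v_3] = [v_2,v_3] − [v_0,v_3] + [v_0,v_2],
  ∂[v_3,v_4,v_5] = [v_4,v_5] − [v_3,v_5] + [v_3,v_4].
The 12×8 boundary matrix has rank 7 and Smith normal form diag(1,1,1,1,1,1,1).

Computing H_k = (kernel of ∂_k) / (image of ∂_{k+1}):

  H_0: rank C_0 − rank ∂_1 = 6 − 5 = 1, and the invariant factors of ∂_1 are all 1, so H_0 ≅ Z.
  H_1: rank ker ∂_1 − rank ∂_2 = (12 − 5) − 7 = 0, and the invariant factors of ∂_2 are all 1, so H_1 ≅ 0.
  H_2: rank ker ∂_2 − rank ∂_3 = (8 − 7) − 0 = 1, and there is no ∂_3, so H_2 ≅ Z.

As a check, the Euler characteristic is 6 − 12 + 8 = 2, which agrees with 1 − 0 + 1 = 2.

Hence the Betti numbers are b_0 = 1, b_1 = 0, b_2 = 1.

b_0 = 1, b_1 = 0, b_2 = 1.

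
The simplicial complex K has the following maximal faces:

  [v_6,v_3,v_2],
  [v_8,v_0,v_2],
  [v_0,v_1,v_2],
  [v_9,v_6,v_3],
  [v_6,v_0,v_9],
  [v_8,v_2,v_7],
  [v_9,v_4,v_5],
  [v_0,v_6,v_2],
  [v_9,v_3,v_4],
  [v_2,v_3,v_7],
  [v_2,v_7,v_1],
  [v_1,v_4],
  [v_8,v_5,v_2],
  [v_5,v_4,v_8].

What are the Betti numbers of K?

Fix the vertex order v_0 < v_1 < v_2 < v_3 < v_4 < v_5 < v_6 < v_7 < v_8 < v_9 and write every simplex with vertices in increasing order. Then dim K = 2 and the simplices of K are:

  0-simplices (10): [v_0], [v_1], [v_2], [v_3], [v_4], [v_5], [v_6], [v_7], [v_8], [v_9]
  1-simplices (24): (24 of them)
  2-simplices (13): (13 of them)

so the chain groups are C_0 ≅ Z^10, C_1 ≅ Z^24, C_2 ≅ Z^13.

The boundary map ∂_1: C_1 → C_0 maps an edge to its endpoints' difference, ∂[p,q] = q − p.
This gives a 10×24 integer matrix of rank 9; reducing to Smith normal form yields diagonal entries (1,1,1,1,1,1,1,1,1).

∂_2: C_2 → C_1 maps a triangle to the signed sum of its edges. For instance
  ∂[v_1,v_2,v_7] = [v_2,v_7] − [v_1,v_7] + [v_1,v_2],
  ∂[v_0,v_1,v_2] = [v_1,v_2] − [v_0,v_2] + [v_0,v_1].
As a 24×13 matrix over Z this has rank 13, with invariant factors (1,1,1,1,1,1,1,1,1,1,1,1,1).

Reading off H_k = ker ∂_k / im ∂_{k+1}:

  H_0: rank C_0 − rank ∂_1 = 10 − 9 = 1, and the invariant factors of ∂_1 are all 1, so H_0 ≅ Z.
  H_1: rank ker ∂_1 − rank ∂_2 = (24 − 9) − 13 = 2, and the invariant factors of ∂_2 are all 1, so H_1 ≅ Z^2.
  H_2: rank ker ∂_2 − rank ∂_3 = (13 − 13) − 0 = 0, and there is no ∂_3, so H_2 ≅ 0.

As a check, the Euler characteristic is 10 − 24 + 13 = -1, which agrees with 1 − 2 + 0 = -1.

Hence the Betti numbers are b_0 = 1, b_1 = 2, b_2 = 0.

b_0 = 1, b_1 = 2, b_2 = 0.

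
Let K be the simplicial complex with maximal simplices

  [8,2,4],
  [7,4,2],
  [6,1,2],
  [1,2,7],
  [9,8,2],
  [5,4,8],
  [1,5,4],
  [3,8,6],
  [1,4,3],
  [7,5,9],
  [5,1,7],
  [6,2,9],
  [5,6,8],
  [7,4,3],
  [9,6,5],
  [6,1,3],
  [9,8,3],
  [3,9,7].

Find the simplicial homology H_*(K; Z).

Fix the vertex order 1 < 2 < 3 < 4 < 5 < 6 < 7 < 8 < 9 and write every simplex with vertices in increasing order. Then dim K = 2 and the simplices of K are:

  0-simplices (9): [1], [2], [3], [4], [5], [6], [7], [8], [9]
  1-simplices (27): (27 of them)
  2-simplices (18): [1,2,6], [1,2,7], [1,3,4], [1,3,6], [1,4,5], [1,5,7], [2,4,7], [2,4,8], [2,6,9], [2,8,9], [3,4,7], [3,6,8], [3,7,9], [3,8,9], [4,5,8], [5,6,8], [5,6,9], [5,7,9]

giving chain groups C_0 ≅ Z^9, C_1 ≅ Z^27, C_2 ≅ Z^18.

∂_1: C_1 → C_0 maps an edge to its endpoints' difference, ∂[p,q] = q − p.
The 9×27 boundary matrix has rank 8 and Smith normal form diag(1,1,1,1,1,1,1,1).

∂_2: C_2 → C_1 acts by ∂[p,q,r] = [q,r] − [p,r] + [p,q]. For instance
  ∂[5,7,9] = [7,9] − [5,9] + [5,7],
  ∂[5,6,8] = [6,8] − [5,8] + [5,6].
This gives a 27×18 integer matrix of rank 18; reducing to Smith normal form yields diagonal entries (1,1,1,1,1,1,1,1,1,1,1,1,1,1,1,1,1,2).

Now H_k = ker ∂_k / im ∂_{k+1}, so:

  H_0: rank C_0 − rank ∂_1 = 9 − 8 = 1, and the invariant factors of ∂_1 are all 1, so H_0 ≅ Z.
  H_1: rank ker ∂_1 − rank ∂_2 = (27 − 8) − 18 = 1, and ∂_2 has invariant factor 2 > 1, so H_1 ≅ Z × Z/2.
  H_2: rank ker ∂_2 − rank ∂_3 = (18 − 18) − 0 = 0, and there is no ∂_3, so H_2 ≅ 0.

As a check, the Euler characteristic is 9 − 27 + 18 = 0, which agrees with 1 − 1 + 0 = 0.
(K is a triangulation of the Klein bottle.)

H_0 ≅ Z,  H_1 ≅ Z × Z/2,  H_2 = 0.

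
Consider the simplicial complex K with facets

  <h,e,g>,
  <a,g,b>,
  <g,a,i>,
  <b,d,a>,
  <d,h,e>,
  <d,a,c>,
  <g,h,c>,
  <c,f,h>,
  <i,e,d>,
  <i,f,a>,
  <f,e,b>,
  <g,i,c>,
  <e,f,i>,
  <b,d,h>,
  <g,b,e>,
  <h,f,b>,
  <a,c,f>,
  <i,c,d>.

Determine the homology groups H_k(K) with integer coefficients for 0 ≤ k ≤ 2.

Fix the vertex order a < b < c < d < e < f < g < h < i and write every simplex with vertices in increasing order. Then dim K = 2 and the simplices of K are:

  0-simplices (9): a, b, c, d, e, f, g, h, i
  1-simplices (27): ab, ac, ad, af, ag, ai, bd, be, bf, bg, bh, cd, cf, cg, ch, ci, de, dh, di, ef, eg, eh, ei, fh, fi, gh, gi
  2-simplices (18): abd, abg, acd, acf, afi, agi, bdh, bef, beg, bfh, cdi, cfh, cgh, cgi, deh, dei, efi, egh

Hence C_0 ≅ Z^9, C_1 ≅ Z^27, C_2 ≅ Z^18.

Boundary ∂_1: C_1 → C_0 sends each edge [p,q] (with p < q) to q − p. For instance
  ∂bg = g − b.
The resulting 9×27 matrix has rank 8, and its Smith normal form has invariant factors (1,1,1,1,1,1,1,1).

∂_2: C_2 → C_1 maps a triangle to the signed sum of its edges. For instance
  ∂acd = cd − ad + ac,
  ∂dei = ei − di + de.
As a 27×18 matrix over Z this has rank 18, with invariant factors (1,1,1,1,1,1,1,1,1,1,1,1,1,1,1,1,1,2).

Reading off H_k = ker ∂_k / im ∂_{k+1}:

  H_0: rank C_0 − rank ∂_1 = 9 − 8 = 1, and the invariant factors of ∂_1 are all 1, so H_0 = Z.
  H_1: rank ker ∂_1 − rank ∂_2 = (27 − 8) − 18 = 1, and ∂_2 has invariant factor 2 > 1, so H_1 = Z ⊕ Z/2.
  H_2: rank ker ∂_2 − rank ∂_3 = (18 − 18) − 0 = 0, and there is no ∂_3, so H_2 = 0.

As a check, the Euler characteristic is 9 − 27 + 18 = 0, which agrees with 1 − 1 + 0 = 0.

H_0 ≅ Z,  H_1 ≅ Z ⊕ Z/2,  H_2 = 0.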